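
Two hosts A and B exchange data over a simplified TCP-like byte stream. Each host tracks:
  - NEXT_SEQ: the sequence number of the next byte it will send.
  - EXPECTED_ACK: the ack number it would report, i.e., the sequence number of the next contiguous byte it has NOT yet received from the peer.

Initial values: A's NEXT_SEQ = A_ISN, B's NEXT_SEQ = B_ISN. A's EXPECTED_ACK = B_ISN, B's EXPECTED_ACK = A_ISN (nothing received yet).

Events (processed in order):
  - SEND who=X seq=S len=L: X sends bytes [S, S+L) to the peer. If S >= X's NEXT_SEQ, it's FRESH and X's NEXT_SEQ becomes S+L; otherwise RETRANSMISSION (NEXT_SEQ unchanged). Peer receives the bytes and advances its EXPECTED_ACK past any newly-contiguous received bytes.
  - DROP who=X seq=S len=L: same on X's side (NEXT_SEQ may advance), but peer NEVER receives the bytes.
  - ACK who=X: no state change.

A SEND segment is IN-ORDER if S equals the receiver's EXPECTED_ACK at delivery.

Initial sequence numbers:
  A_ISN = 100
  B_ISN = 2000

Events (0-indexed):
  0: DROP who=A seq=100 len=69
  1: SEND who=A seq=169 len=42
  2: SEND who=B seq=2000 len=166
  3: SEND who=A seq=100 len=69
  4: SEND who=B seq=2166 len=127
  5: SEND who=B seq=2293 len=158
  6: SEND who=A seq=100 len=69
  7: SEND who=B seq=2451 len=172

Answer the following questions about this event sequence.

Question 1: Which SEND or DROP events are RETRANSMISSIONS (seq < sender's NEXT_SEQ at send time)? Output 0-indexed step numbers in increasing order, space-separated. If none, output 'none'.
Answer: 3 6

Derivation:
Step 0: DROP seq=100 -> fresh
Step 1: SEND seq=169 -> fresh
Step 2: SEND seq=2000 -> fresh
Step 3: SEND seq=100 -> retransmit
Step 4: SEND seq=2166 -> fresh
Step 5: SEND seq=2293 -> fresh
Step 6: SEND seq=100 -> retransmit
Step 7: SEND seq=2451 -> fresh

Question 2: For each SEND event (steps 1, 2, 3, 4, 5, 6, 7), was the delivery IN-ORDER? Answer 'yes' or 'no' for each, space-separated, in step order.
Answer: no yes yes yes yes no yes

Derivation:
Step 1: SEND seq=169 -> out-of-order
Step 2: SEND seq=2000 -> in-order
Step 3: SEND seq=100 -> in-order
Step 4: SEND seq=2166 -> in-order
Step 5: SEND seq=2293 -> in-order
Step 6: SEND seq=100 -> out-of-order
Step 7: SEND seq=2451 -> in-order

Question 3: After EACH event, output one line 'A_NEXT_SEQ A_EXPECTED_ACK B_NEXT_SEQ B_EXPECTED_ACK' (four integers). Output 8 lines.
169 2000 2000 100
211 2000 2000 100
211 2166 2166 100
211 2166 2166 211
211 2293 2293 211
211 2451 2451 211
211 2451 2451 211
211 2623 2623 211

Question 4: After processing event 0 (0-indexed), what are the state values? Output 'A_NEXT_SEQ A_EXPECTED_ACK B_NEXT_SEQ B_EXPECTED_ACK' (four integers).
After event 0: A_seq=169 A_ack=2000 B_seq=2000 B_ack=100

169 2000 2000 100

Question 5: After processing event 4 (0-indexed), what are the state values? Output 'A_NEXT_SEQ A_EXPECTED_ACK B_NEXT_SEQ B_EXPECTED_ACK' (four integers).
After event 0: A_seq=169 A_ack=2000 B_seq=2000 B_ack=100
After event 1: A_seq=211 A_ack=2000 B_seq=2000 B_ack=100
After event 2: A_seq=211 A_ack=2166 B_seq=2166 B_ack=100
After event 3: A_seq=211 A_ack=2166 B_seq=2166 B_ack=211
After event 4: A_seq=211 A_ack=2293 B_seq=2293 B_ack=211

211 2293 2293 211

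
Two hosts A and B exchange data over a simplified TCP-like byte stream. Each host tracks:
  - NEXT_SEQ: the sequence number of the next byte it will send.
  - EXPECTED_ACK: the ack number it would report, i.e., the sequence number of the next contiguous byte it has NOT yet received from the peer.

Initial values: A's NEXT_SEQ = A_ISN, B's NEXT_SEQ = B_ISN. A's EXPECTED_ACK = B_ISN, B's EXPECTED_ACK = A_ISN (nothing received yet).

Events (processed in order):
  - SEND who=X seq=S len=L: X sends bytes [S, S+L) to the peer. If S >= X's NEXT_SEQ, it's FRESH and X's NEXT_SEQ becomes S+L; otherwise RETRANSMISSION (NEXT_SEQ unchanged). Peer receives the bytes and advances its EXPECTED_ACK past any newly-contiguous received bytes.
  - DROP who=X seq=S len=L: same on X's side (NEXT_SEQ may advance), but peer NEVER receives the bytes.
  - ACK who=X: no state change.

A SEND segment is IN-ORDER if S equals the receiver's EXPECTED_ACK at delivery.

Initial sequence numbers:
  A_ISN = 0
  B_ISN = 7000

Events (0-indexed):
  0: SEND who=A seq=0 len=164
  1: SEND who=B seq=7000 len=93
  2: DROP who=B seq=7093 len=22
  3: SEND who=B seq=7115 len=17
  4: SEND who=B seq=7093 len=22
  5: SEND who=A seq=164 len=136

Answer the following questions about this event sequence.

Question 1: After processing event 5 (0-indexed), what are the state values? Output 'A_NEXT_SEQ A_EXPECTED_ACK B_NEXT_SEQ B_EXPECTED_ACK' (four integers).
After event 0: A_seq=164 A_ack=7000 B_seq=7000 B_ack=164
After event 1: A_seq=164 A_ack=7093 B_seq=7093 B_ack=164
After event 2: A_seq=164 A_ack=7093 B_seq=7115 B_ack=164
After event 3: A_seq=164 A_ack=7093 B_seq=7132 B_ack=164
After event 4: A_seq=164 A_ack=7132 B_seq=7132 B_ack=164
After event 5: A_seq=300 A_ack=7132 B_seq=7132 B_ack=300

300 7132 7132 300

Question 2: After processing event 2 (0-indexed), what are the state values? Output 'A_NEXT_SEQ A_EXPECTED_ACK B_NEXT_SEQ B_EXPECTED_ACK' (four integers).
After event 0: A_seq=164 A_ack=7000 B_seq=7000 B_ack=164
After event 1: A_seq=164 A_ack=7093 B_seq=7093 B_ack=164
After event 2: A_seq=164 A_ack=7093 B_seq=7115 B_ack=164

164 7093 7115 164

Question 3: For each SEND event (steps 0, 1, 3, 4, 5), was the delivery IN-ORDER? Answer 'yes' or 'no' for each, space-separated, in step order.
Answer: yes yes no yes yes

Derivation:
Step 0: SEND seq=0 -> in-order
Step 1: SEND seq=7000 -> in-order
Step 3: SEND seq=7115 -> out-of-order
Step 4: SEND seq=7093 -> in-order
Step 5: SEND seq=164 -> in-order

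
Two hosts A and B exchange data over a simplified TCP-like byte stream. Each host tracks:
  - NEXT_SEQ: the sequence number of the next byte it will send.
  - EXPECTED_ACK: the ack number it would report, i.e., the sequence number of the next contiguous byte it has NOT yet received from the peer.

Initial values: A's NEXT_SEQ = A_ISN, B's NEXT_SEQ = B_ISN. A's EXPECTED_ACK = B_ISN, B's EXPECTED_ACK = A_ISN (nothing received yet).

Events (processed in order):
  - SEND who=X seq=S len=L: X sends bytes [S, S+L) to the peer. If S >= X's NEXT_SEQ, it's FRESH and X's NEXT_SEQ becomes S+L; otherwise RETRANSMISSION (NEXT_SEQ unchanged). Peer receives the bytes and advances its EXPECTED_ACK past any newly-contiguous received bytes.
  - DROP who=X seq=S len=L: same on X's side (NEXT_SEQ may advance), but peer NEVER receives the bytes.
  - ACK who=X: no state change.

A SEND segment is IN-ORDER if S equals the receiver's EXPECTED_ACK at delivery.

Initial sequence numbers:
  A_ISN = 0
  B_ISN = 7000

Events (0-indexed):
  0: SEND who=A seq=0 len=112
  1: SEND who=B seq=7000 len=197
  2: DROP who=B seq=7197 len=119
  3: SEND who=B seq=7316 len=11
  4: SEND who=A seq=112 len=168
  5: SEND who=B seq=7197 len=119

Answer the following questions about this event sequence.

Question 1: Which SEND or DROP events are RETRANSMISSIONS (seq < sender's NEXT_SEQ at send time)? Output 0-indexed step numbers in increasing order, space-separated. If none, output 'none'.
Answer: 5

Derivation:
Step 0: SEND seq=0 -> fresh
Step 1: SEND seq=7000 -> fresh
Step 2: DROP seq=7197 -> fresh
Step 3: SEND seq=7316 -> fresh
Step 4: SEND seq=112 -> fresh
Step 5: SEND seq=7197 -> retransmit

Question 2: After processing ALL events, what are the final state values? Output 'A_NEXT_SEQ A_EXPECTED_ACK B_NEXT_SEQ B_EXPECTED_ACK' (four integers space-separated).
Answer: 280 7327 7327 280

Derivation:
After event 0: A_seq=112 A_ack=7000 B_seq=7000 B_ack=112
After event 1: A_seq=112 A_ack=7197 B_seq=7197 B_ack=112
After event 2: A_seq=112 A_ack=7197 B_seq=7316 B_ack=112
After event 3: A_seq=112 A_ack=7197 B_seq=7327 B_ack=112
After event 4: A_seq=280 A_ack=7197 B_seq=7327 B_ack=280
After event 5: A_seq=280 A_ack=7327 B_seq=7327 B_ack=280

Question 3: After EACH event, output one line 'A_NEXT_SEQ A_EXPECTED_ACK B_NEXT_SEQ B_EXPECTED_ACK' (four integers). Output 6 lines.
112 7000 7000 112
112 7197 7197 112
112 7197 7316 112
112 7197 7327 112
280 7197 7327 280
280 7327 7327 280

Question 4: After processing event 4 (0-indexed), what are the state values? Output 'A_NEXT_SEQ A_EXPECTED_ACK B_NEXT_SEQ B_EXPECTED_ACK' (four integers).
After event 0: A_seq=112 A_ack=7000 B_seq=7000 B_ack=112
After event 1: A_seq=112 A_ack=7197 B_seq=7197 B_ack=112
After event 2: A_seq=112 A_ack=7197 B_seq=7316 B_ack=112
After event 3: A_seq=112 A_ack=7197 B_seq=7327 B_ack=112
After event 4: A_seq=280 A_ack=7197 B_seq=7327 B_ack=280

280 7197 7327 280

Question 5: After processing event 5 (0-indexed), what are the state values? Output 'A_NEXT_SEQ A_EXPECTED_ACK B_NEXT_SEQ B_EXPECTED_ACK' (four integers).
After event 0: A_seq=112 A_ack=7000 B_seq=7000 B_ack=112
After event 1: A_seq=112 A_ack=7197 B_seq=7197 B_ack=112
After event 2: A_seq=112 A_ack=7197 B_seq=7316 B_ack=112
After event 3: A_seq=112 A_ack=7197 B_seq=7327 B_ack=112
After event 4: A_seq=280 A_ack=7197 B_seq=7327 B_ack=280
After event 5: A_seq=280 A_ack=7327 B_seq=7327 B_ack=280

280 7327 7327 280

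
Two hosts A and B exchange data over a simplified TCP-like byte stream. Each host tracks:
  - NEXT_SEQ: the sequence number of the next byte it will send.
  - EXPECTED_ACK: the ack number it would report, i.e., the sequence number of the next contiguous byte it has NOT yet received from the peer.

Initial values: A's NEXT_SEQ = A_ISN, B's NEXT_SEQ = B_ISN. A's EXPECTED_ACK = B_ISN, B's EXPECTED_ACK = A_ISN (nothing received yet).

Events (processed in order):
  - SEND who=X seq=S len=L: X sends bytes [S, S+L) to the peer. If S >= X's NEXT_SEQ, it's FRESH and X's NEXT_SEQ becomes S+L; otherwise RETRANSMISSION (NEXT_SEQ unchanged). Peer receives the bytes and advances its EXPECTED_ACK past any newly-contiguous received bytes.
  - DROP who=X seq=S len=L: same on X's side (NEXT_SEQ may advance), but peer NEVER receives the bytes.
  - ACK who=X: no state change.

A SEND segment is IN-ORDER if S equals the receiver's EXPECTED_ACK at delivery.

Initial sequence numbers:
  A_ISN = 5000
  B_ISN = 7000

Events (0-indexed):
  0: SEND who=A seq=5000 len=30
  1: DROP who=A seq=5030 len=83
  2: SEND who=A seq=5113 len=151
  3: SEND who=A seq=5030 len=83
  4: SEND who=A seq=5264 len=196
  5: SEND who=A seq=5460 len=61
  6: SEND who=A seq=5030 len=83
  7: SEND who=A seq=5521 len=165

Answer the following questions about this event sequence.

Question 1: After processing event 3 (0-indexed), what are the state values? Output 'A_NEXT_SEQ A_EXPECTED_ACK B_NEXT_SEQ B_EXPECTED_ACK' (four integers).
After event 0: A_seq=5030 A_ack=7000 B_seq=7000 B_ack=5030
After event 1: A_seq=5113 A_ack=7000 B_seq=7000 B_ack=5030
After event 2: A_seq=5264 A_ack=7000 B_seq=7000 B_ack=5030
After event 3: A_seq=5264 A_ack=7000 B_seq=7000 B_ack=5264

5264 7000 7000 5264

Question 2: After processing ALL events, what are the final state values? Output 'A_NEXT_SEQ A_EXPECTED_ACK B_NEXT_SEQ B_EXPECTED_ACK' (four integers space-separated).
After event 0: A_seq=5030 A_ack=7000 B_seq=7000 B_ack=5030
After event 1: A_seq=5113 A_ack=7000 B_seq=7000 B_ack=5030
After event 2: A_seq=5264 A_ack=7000 B_seq=7000 B_ack=5030
After event 3: A_seq=5264 A_ack=7000 B_seq=7000 B_ack=5264
After event 4: A_seq=5460 A_ack=7000 B_seq=7000 B_ack=5460
After event 5: A_seq=5521 A_ack=7000 B_seq=7000 B_ack=5521
After event 6: A_seq=5521 A_ack=7000 B_seq=7000 B_ack=5521
After event 7: A_seq=5686 A_ack=7000 B_seq=7000 B_ack=5686

Answer: 5686 7000 7000 5686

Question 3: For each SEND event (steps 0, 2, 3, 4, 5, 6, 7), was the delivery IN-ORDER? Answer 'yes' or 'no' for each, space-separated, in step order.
Step 0: SEND seq=5000 -> in-order
Step 2: SEND seq=5113 -> out-of-order
Step 3: SEND seq=5030 -> in-order
Step 4: SEND seq=5264 -> in-order
Step 5: SEND seq=5460 -> in-order
Step 6: SEND seq=5030 -> out-of-order
Step 7: SEND seq=5521 -> in-order

Answer: yes no yes yes yes no yes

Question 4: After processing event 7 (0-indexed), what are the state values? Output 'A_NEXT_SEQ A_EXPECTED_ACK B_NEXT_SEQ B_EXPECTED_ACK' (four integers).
After event 0: A_seq=5030 A_ack=7000 B_seq=7000 B_ack=5030
After event 1: A_seq=5113 A_ack=7000 B_seq=7000 B_ack=5030
After event 2: A_seq=5264 A_ack=7000 B_seq=7000 B_ack=5030
After event 3: A_seq=5264 A_ack=7000 B_seq=7000 B_ack=5264
After event 4: A_seq=5460 A_ack=7000 B_seq=7000 B_ack=5460
After event 5: A_seq=5521 A_ack=7000 B_seq=7000 B_ack=5521
After event 6: A_seq=5521 A_ack=7000 B_seq=7000 B_ack=5521
After event 7: A_seq=5686 A_ack=7000 B_seq=7000 B_ack=5686

5686 7000 7000 5686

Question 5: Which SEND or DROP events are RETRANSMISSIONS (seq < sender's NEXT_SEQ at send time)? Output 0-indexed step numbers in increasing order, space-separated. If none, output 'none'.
Answer: 3 6

Derivation:
Step 0: SEND seq=5000 -> fresh
Step 1: DROP seq=5030 -> fresh
Step 2: SEND seq=5113 -> fresh
Step 3: SEND seq=5030 -> retransmit
Step 4: SEND seq=5264 -> fresh
Step 5: SEND seq=5460 -> fresh
Step 6: SEND seq=5030 -> retransmit
Step 7: SEND seq=5521 -> fresh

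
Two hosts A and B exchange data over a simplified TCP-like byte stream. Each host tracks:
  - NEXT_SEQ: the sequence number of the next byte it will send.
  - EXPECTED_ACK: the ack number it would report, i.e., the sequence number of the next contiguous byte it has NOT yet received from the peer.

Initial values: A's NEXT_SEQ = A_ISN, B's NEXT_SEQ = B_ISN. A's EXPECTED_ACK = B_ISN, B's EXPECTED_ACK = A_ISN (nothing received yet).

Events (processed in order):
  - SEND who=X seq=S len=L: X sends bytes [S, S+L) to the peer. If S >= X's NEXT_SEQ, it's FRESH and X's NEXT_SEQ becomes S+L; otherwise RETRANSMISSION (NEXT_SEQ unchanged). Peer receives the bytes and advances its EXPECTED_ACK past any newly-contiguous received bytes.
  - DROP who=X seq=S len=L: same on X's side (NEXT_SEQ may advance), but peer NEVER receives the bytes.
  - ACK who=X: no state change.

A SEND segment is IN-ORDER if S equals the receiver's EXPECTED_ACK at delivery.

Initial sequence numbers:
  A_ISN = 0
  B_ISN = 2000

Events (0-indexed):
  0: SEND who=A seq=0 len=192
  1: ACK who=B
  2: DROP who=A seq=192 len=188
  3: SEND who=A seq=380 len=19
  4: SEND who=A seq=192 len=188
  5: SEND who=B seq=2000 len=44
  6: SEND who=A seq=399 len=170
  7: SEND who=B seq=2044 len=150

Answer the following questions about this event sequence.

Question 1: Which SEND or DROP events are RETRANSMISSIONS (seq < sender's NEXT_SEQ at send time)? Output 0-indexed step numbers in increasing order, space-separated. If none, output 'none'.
Answer: 4

Derivation:
Step 0: SEND seq=0 -> fresh
Step 2: DROP seq=192 -> fresh
Step 3: SEND seq=380 -> fresh
Step 4: SEND seq=192 -> retransmit
Step 5: SEND seq=2000 -> fresh
Step 6: SEND seq=399 -> fresh
Step 7: SEND seq=2044 -> fresh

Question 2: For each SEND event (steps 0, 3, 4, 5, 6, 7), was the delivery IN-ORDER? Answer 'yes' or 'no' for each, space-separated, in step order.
Step 0: SEND seq=0 -> in-order
Step 3: SEND seq=380 -> out-of-order
Step 4: SEND seq=192 -> in-order
Step 5: SEND seq=2000 -> in-order
Step 6: SEND seq=399 -> in-order
Step 7: SEND seq=2044 -> in-order

Answer: yes no yes yes yes yes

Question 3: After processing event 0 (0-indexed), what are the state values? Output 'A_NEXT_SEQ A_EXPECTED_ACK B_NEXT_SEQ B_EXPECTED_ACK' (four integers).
After event 0: A_seq=192 A_ack=2000 B_seq=2000 B_ack=192

192 2000 2000 192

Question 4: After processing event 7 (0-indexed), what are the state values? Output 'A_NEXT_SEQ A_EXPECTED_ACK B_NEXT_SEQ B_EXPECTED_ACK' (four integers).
After event 0: A_seq=192 A_ack=2000 B_seq=2000 B_ack=192
After event 1: A_seq=192 A_ack=2000 B_seq=2000 B_ack=192
After event 2: A_seq=380 A_ack=2000 B_seq=2000 B_ack=192
After event 3: A_seq=399 A_ack=2000 B_seq=2000 B_ack=192
After event 4: A_seq=399 A_ack=2000 B_seq=2000 B_ack=399
After event 5: A_seq=399 A_ack=2044 B_seq=2044 B_ack=399
After event 6: A_seq=569 A_ack=2044 B_seq=2044 B_ack=569
After event 7: A_seq=569 A_ack=2194 B_seq=2194 B_ack=569

569 2194 2194 569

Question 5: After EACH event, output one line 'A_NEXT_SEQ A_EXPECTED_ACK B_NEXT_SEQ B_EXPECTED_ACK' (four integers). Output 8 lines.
192 2000 2000 192
192 2000 2000 192
380 2000 2000 192
399 2000 2000 192
399 2000 2000 399
399 2044 2044 399
569 2044 2044 569
569 2194 2194 569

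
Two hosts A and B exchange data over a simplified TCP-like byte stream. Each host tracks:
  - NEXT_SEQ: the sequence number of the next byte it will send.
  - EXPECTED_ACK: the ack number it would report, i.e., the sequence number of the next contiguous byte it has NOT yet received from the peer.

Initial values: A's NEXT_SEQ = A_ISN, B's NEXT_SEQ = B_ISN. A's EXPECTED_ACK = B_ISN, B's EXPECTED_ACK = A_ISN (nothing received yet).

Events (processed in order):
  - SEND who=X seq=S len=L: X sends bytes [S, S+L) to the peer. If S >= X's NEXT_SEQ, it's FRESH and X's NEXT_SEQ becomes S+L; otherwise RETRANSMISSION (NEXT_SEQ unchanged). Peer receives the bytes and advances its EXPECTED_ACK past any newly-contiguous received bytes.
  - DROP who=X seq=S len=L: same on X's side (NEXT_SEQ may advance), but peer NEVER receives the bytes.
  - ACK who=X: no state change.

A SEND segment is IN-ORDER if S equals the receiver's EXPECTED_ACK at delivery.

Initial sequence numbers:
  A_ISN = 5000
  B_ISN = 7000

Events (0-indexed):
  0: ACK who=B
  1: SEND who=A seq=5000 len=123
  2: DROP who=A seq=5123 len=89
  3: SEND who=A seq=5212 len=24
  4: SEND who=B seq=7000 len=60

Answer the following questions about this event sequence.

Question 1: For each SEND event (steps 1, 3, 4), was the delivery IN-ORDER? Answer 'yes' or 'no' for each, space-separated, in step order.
Step 1: SEND seq=5000 -> in-order
Step 3: SEND seq=5212 -> out-of-order
Step 4: SEND seq=7000 -> in-order

Answer: yes no yes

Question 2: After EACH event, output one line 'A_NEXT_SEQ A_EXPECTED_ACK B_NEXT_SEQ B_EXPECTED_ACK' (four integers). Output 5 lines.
5000 7000 7000 5000
5123 7000 7000 5123
5212 7000 7000 5123
5236 7000 7000 5123
5236 7060 7060 5123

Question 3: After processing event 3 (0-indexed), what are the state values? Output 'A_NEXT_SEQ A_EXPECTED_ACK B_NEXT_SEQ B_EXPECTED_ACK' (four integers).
After event 0: A_seq=5000 A_ack=7000 B_seq=7000 B_ack=5000
After event 1: A_seq=5123 A_ack=7000 B_seq=7000 B_ack=5123
After event 2: A_seq=5212 A_ack=7000 B_seq=7000 B_ack=5123
After event 3: A_seq=5236 A_ack=7000 B_seq=7000 B_ack=5123

5236 7000 7000 5123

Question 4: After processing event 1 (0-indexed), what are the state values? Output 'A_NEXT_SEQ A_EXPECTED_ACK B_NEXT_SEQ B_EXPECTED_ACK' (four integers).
After event 0: A_seq=5000 A_ack=7000 B_seq=7000 B_ack=5000
After event 1: A_seq=5123 A_ack=7000 B_seq=7000 B_ack=5123

5123 7000 7000 5123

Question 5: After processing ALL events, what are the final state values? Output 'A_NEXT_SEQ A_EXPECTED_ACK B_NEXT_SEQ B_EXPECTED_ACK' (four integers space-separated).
Answer: 5236 7060 7060 5123

Derivation:
After event 0: A_seq=5000 A_ack=7000 B_seq=7000 B_ack=5000
After event 1: A_seq=5123 A_ack=7000 B_seq=7000 B_ack=5123
After event 2: A_seq=5212 A_ack=7000 B_seq=7000 B_ack=5123
After event 3: A_seq=5236 A_ack=7000 B_seq=7000 B_ack=5123
After event 4: A_seq=5236 A_ack=7060 B_seq=7060 B_ack=5123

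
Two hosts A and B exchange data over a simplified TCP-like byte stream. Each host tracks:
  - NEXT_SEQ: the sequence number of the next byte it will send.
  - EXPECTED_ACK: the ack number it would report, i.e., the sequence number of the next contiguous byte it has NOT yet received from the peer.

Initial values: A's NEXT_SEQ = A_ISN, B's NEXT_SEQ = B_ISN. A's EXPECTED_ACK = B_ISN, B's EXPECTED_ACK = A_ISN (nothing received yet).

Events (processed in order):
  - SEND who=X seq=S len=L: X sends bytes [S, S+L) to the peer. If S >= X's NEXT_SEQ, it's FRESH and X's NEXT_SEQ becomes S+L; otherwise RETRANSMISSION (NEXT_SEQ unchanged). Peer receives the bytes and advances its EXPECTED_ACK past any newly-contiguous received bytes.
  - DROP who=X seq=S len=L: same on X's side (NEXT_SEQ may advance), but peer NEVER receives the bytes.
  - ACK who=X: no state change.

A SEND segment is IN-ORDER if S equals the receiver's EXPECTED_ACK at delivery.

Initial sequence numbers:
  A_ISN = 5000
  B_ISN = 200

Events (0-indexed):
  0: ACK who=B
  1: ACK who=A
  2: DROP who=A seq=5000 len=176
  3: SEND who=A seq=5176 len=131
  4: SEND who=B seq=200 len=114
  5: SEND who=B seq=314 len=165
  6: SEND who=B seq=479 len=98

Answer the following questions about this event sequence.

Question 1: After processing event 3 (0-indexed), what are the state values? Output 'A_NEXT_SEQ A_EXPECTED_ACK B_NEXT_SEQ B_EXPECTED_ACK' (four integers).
After event 0: A_seq=5000 A_ack=200 B_seq=200 B_ack=5000
After event 1: A_seq=5000 A_ack=200 B_seq=200 B_ack=5000
After event 2: A_seq=5176 A_ack=200 B_seq=200 B_ack=5000
After event 3: A_seq=5307 A_ack=200 B_seq=200 B_ack=5000

5307 200 200 5000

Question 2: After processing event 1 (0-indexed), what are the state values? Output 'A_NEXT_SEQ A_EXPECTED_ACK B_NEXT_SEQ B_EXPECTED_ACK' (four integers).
After event 0: A_seq=5000 A_ack=200 B_seq=200 B_ack=5000
After event 1: A_seq=5000 A_ack=200 B_seq=200 B_ack=5000

5000 200 200 5000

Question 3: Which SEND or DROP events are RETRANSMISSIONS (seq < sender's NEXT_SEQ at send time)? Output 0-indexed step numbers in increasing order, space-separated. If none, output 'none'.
Answer: none

Derivation:
Step 2: DROP seq=5000 -> fresh
Step 3: SEND seq=5176 -> fresh
Step 4: SEND seq=200 -> fresh
Step 5: SEND seq=314 -> fresh
Step 6: SEND seq=479 -> fresh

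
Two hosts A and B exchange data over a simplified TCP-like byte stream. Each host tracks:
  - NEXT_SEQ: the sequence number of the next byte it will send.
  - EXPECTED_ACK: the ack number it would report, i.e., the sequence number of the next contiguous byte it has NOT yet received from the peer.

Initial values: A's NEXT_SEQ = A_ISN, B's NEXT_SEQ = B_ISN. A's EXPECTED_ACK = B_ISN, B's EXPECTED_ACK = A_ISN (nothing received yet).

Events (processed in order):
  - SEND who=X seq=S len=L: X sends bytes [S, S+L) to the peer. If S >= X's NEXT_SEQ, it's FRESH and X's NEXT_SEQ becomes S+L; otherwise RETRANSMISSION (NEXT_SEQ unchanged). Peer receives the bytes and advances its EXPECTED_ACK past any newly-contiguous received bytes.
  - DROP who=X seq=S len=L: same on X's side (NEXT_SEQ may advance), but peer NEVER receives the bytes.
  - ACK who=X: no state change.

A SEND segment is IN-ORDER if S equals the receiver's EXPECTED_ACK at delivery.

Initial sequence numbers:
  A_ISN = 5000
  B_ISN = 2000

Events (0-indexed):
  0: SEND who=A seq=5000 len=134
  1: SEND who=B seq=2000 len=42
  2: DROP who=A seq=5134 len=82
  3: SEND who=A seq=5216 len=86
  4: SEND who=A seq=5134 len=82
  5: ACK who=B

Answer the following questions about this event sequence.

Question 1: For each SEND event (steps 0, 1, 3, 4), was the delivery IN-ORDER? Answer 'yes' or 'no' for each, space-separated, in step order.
Answer: yes yes no yes

Derivation:
Step 0: SEND seq=5000 -> in-order
Step 1: SEND seq=2000 -> in-order
Step 3: SEND seq=5216 -> out-of-order
Step 4: SEND seq=5134 -> in-order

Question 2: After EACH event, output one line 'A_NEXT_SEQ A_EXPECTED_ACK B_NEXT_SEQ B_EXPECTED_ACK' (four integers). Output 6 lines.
5134 2000 2000 5134
5134 2042 2042 5134
5216 2042 2042 5134
5302 2042 2042 5134
5302 2042 2042 5302
5302 2042 2042 5302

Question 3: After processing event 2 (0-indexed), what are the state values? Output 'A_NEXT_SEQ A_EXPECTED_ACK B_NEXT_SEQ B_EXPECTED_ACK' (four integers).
After event 0: A_seq=5134 A_ack=2000 B_seq=2000 B_ack=5134
After event 1: A_seq=5134 A_ack=2042 B_seq=2042 B_ack=5134
After event 2: A_seq=5216 A_ack=2042 B_seq=2042 B_ack=5134

5216 2042 2042 5134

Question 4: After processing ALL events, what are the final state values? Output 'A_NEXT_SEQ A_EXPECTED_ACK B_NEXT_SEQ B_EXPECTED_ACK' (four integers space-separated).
Answer: 5302 2042 2042 5302

Derivation:
After event 0: A_seq=5134 A_ack=2000 B_seq=2000 B_ack=5134
After event 1: A_seq=5134 A_ack=2042 B_seq=2042 B_ack=5134
After event 2: A_seq=5216 A_ack=2042 B_seq=2042 B_ack=5134
After event 3: A_seq=5302 A_ack=2042 B_seq=2042 B_ack=5134
After event 4: A_seq=5302 A_ack=2042 B_seq=2042 B_ack=5302
After event 5: A_seq=5302 A_ack=2042 B_seq=2042 B_ack=5302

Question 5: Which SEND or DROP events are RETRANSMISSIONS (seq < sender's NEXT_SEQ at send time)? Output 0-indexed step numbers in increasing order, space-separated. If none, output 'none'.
Answer: 4

Derivation:
Step 0: SEND seq=5000 -> fresh
Step 1: SEND seq=2000 -> fresh
Step 2: DROP seq=5134 -> fresh
Step 3: SEND seq=5216 -> fresh
Step 4: SEND seq=5134 -> retransmit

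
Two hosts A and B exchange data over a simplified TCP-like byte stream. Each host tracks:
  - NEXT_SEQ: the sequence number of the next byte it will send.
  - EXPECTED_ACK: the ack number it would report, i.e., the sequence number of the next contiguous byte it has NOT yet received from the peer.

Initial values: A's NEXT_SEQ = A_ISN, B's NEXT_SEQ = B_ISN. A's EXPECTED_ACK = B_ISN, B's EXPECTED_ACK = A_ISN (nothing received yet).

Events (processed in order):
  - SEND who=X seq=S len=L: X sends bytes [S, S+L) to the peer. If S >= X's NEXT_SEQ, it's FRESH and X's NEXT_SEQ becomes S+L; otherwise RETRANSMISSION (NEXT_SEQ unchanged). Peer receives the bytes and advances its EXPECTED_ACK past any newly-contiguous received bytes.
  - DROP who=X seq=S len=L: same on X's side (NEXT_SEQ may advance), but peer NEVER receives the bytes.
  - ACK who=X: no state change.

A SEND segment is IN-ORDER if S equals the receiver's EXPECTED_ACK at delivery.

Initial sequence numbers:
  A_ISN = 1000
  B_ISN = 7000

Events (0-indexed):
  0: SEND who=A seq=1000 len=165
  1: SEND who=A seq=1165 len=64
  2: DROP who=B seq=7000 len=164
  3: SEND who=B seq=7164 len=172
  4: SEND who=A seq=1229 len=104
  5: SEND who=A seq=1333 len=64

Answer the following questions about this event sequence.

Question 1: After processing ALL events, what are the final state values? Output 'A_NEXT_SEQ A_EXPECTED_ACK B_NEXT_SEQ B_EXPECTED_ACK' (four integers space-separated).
After event 0: A_seq=1165 A_ack=7000 B_seq=7000 B_ack=1165
After event 1: A_seq=1229 A_ack=7000 B_seq=7000 B_ack=1229
After event 2: A_seq=1229 A_ack=7000 B_seq=7164 B_ack=1229
After event 3: A_seq=1229 A_ack=7000 B_seq=7336 B_ack=1229
After event 4: A_seq=1333 A_ack=7000 B_seq=7336 B_ack=1333
After event 5: A_seq=1397 A_ack=7000 B_seq=7336 B_ack=1397

Answer: 1397 7000 7336 1397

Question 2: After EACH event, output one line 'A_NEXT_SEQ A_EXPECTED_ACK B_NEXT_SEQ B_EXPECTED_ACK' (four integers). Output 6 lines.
1165 7000 7000 1165
1229 7000 7000 1229
1229 7000 7164 1229
1229 7000 7336 1229
1333 7000 7336 1333
1397 7000 7336 1397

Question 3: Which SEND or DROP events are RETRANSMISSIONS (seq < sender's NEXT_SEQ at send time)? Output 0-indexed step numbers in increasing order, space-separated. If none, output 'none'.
Answer: none

Derivation:
Step 0: SEND seq=1000 -> fresh
Step 1: SEND seq=1165 -> fresh
Step 2: DROP seq=7000 -> fresh
Step 3: SEND seq=7164 -> fresh
Step 4: SEND seq=1229 -> fresh
Step 5: SEND seq=1333 -> fresh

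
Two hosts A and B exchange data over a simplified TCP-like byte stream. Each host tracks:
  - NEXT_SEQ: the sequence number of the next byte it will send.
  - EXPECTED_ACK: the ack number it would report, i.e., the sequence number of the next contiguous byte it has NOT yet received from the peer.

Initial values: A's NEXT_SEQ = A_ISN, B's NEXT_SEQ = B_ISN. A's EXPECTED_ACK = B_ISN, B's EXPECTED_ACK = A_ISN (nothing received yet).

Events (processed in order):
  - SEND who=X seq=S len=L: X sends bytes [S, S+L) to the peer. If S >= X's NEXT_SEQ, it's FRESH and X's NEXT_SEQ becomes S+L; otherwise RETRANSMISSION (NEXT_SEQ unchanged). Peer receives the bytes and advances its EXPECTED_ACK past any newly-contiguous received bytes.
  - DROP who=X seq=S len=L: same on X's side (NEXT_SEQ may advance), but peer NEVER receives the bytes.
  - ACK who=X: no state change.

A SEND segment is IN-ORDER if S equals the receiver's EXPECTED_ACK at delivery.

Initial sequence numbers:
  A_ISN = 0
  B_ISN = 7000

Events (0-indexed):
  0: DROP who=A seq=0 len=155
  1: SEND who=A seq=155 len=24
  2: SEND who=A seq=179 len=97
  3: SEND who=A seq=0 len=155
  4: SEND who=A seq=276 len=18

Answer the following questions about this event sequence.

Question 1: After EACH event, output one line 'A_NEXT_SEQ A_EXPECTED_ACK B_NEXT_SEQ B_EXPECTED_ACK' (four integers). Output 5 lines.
155 7000 7000 0
179 7000 7000 0
276 7000 7000 0
276 7000 7000 276
294 7000 7000 294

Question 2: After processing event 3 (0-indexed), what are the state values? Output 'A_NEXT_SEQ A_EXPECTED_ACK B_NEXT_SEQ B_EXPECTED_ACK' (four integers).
After event 0: A_seq=155 A_ack=7000 B_seq=7000 B_ack=0
After event 1: A_seq=179 A_ack=7000 B_seq=7000 B_ack=0
After event 2: A_seq=276 A_ack=7000 B_seq=7000 B_ack=0
After event 3: A_seq=276 A_ack=7000 B_seq=7000 B_ack=276

276 7000 7000 276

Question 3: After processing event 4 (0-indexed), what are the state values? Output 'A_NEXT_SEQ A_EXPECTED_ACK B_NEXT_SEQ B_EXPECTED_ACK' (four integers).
After event 0: A_seq=155 A_ack=7000 B_seq=7000 B_ack=0
After event 1: A_seq=179 A_ack=7000 B_seq=7000 B_ack=0
After event 2: A_seq=276 A_ack=7000 B_seq=7000 B_ack=0
After event 3: A_seq=276 A_ack=7000 B_seq=7000 B_ack=276
After event 4: A_seq=294 A_ack=7000 B_seq=7000 B_ack=294

294 7000 7000 294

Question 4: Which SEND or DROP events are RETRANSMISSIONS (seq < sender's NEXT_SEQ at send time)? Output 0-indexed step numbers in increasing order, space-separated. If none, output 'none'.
Step 0: DROP seq=0 -> fresh
Step 1: SEND seq=155 -> fresh
Step 2: SEND seq=179 -> fresh
Step 3: SEND seq=0 -> retransmit
Step 4: SEND seq=276 -> fresh

Answer: 3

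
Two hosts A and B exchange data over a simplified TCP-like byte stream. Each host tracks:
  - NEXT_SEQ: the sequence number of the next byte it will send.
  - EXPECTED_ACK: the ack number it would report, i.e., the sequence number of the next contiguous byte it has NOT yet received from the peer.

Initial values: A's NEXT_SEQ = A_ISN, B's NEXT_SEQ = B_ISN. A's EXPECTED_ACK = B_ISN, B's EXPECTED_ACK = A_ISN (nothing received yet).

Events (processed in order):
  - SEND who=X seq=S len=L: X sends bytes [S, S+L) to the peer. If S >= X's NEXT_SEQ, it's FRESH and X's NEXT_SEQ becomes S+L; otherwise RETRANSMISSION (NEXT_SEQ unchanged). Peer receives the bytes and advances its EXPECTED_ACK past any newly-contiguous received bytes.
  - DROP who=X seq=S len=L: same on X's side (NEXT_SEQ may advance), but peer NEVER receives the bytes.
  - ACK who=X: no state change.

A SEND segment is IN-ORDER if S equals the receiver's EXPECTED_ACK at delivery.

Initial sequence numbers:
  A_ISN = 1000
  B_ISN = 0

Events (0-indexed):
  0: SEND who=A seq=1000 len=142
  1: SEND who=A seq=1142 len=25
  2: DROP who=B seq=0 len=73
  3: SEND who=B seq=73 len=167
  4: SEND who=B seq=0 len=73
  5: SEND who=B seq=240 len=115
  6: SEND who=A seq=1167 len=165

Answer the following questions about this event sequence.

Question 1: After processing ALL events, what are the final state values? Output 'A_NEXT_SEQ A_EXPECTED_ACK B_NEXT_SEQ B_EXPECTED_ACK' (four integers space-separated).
After event 0: A_seq=1142 A_ack=0 B_seq=0 B_ack=1142
After event 1: A_seq=1167 A_ack=0 B_seq=0 B_ack=1167
After event 2: A_seq=1167 A_ack=0 B_seq=73 B_ack=1167
After event 3: A_seq=1167 A_ack=0 B_seq=240 B_ack=1167
After event 4: A_seq=1167 A_ack=240 B_seq=240 B_ack=1167
After event 5: A_seq=1167 A_ack=355 B_seq=355 B_ack=1167
After event 6: A_seq=1332 A_ack=355 B_seq=355 B_ack=1332

Answer: 1332 355 355 1332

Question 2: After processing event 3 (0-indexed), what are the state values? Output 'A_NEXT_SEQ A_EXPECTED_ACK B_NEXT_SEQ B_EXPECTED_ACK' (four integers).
After event 0: A_seq=1142 A_ack=0 B_seq=0 B_ack=1142
After event 1: A_seq=1167 A_ack=0 B_seq=0 B_ack=1167
After event 2: A_seq=1167 A_ack=0 B_seq=73 B_ack=1167
After event 3: A_seq=1167 A_ack=0 B_seq=240 B_ack=1167

1167 0 240 1167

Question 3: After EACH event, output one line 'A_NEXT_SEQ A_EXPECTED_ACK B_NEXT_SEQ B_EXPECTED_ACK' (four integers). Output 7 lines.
1142 0 0 1142
1167 0 0 1167
1167 0 73 1167
1167 0 240 1167
1167 240 240 1167
1167 355 355 1167
1332 355 355 1332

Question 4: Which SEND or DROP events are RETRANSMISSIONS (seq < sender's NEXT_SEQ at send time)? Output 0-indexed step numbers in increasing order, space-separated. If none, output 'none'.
Step 0: SEND seq=1000 -> fresh
Step 1: SEND seq=1142 -> fresh
Step 2: DROP seq=0 -> fresh
Step 3: SEND seq=73 -> fresh
Step 4: SEND seq=0 -> retransmit
Step 5: SEND seq=240 -> fresh
Step 6: SEND seq=1167 -> fresh

Answer: 4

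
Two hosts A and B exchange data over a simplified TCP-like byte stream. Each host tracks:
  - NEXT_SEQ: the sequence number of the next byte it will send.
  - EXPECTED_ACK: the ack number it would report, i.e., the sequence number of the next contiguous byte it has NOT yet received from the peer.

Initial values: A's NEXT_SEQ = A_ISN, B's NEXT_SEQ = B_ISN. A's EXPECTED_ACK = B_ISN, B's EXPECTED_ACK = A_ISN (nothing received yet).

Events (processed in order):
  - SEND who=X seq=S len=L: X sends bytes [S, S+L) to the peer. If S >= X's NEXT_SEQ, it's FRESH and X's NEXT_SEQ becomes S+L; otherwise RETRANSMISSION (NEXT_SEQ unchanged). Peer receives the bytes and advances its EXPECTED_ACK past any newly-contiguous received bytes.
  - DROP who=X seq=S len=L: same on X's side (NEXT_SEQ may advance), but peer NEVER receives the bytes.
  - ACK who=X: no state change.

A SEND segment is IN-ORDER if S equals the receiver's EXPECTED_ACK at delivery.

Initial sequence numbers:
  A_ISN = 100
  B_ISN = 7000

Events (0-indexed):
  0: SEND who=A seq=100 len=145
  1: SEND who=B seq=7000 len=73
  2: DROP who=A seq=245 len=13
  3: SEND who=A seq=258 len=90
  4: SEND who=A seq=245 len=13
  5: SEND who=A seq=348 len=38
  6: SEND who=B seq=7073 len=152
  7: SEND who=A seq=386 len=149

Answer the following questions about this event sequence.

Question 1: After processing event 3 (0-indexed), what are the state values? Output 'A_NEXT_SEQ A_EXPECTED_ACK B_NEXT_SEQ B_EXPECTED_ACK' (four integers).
After event 0: A_seq=245 A_ack=7000 B_seq=7000 B_ack=245
After event 1: A_seq=245 A_ack=7073 B_seq=7073 B_ack=245
After event 2: A_seq=258 A_ack=7073 B_seq=7073 B_ack=245
After event 3: A_seq=348 A_ack=7073 B_seq=7073 B_ack=245

348 7073 7073 245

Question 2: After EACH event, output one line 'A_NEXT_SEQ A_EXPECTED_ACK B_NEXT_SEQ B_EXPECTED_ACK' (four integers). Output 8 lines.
245 7000 7000 245
245 7073 7073 245
258 7073 7073 245
348 7073 7073 245
348 7073 7073 348
386 7073 7073 386
386 7225 7225 386
535 7225 7225 535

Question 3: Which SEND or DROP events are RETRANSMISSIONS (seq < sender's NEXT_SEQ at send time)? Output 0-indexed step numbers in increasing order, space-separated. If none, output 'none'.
Answer: 4

Derivation:
Step 0: SEND seq=100 -> fresh
Step 1: SEND seq=7000 -> fresh
Step 2: DROP seq=245 -> fresh
Step 3: SEND seq=258 -> fresh
Step 4: SEND seq=245 -> retransmit
Step 5: SEND seq=348 -> fresh
Step 6: SEND seq=7073 -> fresh
Step 7: SEND seq=386 -> fresh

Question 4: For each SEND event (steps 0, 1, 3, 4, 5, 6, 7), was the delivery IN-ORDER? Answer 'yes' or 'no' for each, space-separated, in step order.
Step 0: SEND seq=100 -> in-order
Step 1: SEND seq=7000 -> in-order
Step 3: SEND seq=258 -> out-of-order
Step 4: SEND seq=245 -> in-order
Step 5: SEND seq=348 -> in-order
Step 6: SEND seq=7073 -> in-order
Step 7: SEND seq=386 -> in-order

Answer: yes yes no yes yes yes yes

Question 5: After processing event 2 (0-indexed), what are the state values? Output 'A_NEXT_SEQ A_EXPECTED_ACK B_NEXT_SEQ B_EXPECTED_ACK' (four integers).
After event 0: A_seq=245 A_ack=7000 B_seq=7000 B_ack=245
After event 1: A_seq=245 A_ack=7073 B_seq=7073 B_ack=245
After event 2: A_seq=258 A_ack=7073 B_seq=7073 B_ack=245

258 7073 7073 245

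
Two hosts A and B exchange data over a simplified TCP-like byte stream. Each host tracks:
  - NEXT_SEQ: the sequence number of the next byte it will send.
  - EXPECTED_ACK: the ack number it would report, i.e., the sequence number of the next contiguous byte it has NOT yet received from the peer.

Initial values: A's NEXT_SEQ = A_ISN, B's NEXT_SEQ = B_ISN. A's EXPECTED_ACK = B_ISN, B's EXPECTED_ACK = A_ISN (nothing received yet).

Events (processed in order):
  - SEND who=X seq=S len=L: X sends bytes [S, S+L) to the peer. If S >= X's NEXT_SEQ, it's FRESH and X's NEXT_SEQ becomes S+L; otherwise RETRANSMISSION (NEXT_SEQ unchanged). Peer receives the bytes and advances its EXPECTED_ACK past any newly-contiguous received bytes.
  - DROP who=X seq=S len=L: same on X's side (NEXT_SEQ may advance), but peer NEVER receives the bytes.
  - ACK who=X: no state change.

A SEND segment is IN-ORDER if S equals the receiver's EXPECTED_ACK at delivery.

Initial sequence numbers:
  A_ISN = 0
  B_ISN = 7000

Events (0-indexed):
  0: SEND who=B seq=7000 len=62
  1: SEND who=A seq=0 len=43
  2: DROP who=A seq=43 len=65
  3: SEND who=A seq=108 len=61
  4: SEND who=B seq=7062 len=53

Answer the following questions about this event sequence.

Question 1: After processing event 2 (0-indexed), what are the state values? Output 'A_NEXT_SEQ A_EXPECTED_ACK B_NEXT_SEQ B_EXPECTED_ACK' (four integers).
After event 0: A_seq=0 A_ack=7062 B_seq=7062 B_ack=0
After event 1: A_seq=43 A_ack=7062 B_seq=7062 B_ack=43
After event 2: A_seq=108 A_ack=7062 B_seq=7062 B_ack=43

108 7062 7062 43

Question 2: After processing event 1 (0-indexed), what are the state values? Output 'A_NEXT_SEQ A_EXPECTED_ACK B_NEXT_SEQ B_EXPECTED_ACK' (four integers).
After event 0: A_seq=0 A_ack=7062 B_seq=7062 B_ack=0
After event 1: A_seq=43 A_ack=7062 B_seq=7062 B_ack=43

43 7062 7062 43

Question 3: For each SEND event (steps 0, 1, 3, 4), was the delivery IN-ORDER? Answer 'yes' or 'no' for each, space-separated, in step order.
Answer: yes yes no yes

Derivation:
Step 0: SEND seq=7000 -> in-order
Step 1: SEND seq=0 -> in-order
Step 3: SEND seq=108 -> out-of-order
Step 4: SEND seq=7062 -> in-order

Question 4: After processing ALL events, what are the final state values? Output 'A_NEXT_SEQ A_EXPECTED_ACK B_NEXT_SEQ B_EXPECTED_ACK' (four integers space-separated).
Answer: 169 7115 7115 43

Derivation:
After event 0: A_seq=0 A_ack=7062 B_seq=7062 B_ack=0
After event 1: A_seq=43 A_ack=7062 B_seq=7062 B_ack=43
After event 2: A_seq=108 A_ack=7062 B_seq=7062 B_ack=43
After event 3: A_seq=169 A_ack=7062 B_seq=7062 B_ack=43
After event 4: A_seq=169 A_ack=7115 B_seq=7115 B_ack=43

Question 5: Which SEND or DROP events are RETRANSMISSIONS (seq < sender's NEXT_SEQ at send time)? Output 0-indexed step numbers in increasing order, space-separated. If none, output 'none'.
Step 0: SEND seq=7000 -> fresh
Step 1: SEND seq=0 -> fresh
Step 2: DROP seq=43 -> fresh
Step 3: SEND seq=108 -> fresh
Step 4: SEND seq=7062 -> fresh

Answer: none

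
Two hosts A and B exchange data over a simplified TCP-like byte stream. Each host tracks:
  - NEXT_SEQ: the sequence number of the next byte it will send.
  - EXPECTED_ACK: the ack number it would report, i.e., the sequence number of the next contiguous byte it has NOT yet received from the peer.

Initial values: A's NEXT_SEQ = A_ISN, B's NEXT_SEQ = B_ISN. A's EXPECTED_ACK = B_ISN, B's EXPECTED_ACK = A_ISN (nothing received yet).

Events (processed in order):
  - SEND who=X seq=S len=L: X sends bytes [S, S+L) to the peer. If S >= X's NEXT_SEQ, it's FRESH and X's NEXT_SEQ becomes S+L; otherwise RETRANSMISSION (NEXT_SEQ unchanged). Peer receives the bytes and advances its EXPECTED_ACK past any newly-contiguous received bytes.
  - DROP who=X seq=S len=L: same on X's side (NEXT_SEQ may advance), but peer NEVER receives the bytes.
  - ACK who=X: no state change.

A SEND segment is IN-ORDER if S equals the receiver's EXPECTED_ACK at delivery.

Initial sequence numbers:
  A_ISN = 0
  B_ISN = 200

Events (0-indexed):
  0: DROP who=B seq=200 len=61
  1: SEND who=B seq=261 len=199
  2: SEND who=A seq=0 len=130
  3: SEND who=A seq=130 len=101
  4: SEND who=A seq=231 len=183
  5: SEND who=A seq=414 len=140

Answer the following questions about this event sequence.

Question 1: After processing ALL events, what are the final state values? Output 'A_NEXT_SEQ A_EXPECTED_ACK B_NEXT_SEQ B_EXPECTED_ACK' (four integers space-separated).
Answer: 554 200 460 554

Derivation:
After event 0: A_seq=0 A_ack=200 B_seq=261 B_ack=0
After event 1: A_seq=0 A_ack=200 B_seq=460 B_ack=0
After event 2: A_seq=130 A_ack=200 B_seq=460 B_ack=130
After event 3: A_seq=231 A_ack=200 B_seq=460 B_ack=231
After event 4: A_seq=414 A_ack=200 B_seq=460 B_ack=414
After event 5: A_seq=554 A_ack=200 B_seq=460 B_ack=554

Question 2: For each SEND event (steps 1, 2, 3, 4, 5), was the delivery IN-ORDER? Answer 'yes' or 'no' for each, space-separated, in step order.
Step 1: SEND seq=261 -> out-of-order
Step 2: SEND seq=0 -> in-order
Step 3: SEND seq=130 -> in-order
Step 4: SEND seq=231 -> in-order
Step 5: SEND seq=414 -> in-order

Answer: no yes yes yes yes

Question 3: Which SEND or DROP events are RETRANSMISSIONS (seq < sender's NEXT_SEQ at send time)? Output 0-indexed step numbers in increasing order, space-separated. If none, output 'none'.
Step 0: DROP seq=200 -> fresh
Step 1: SEND seq=261 -> fresh
Step 2: SEND seq=0 -> fresh
Step 3: SEND seq=130 -> fresh
Step 4: SEND seq=231 -> fresh
Step 5: SEND seq=414 -> fresh

Answer: none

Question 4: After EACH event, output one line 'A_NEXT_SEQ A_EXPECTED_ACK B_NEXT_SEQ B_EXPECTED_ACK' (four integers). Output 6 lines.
0 200 261 0
0 200 460 0
130 200 460 130
231 200 460 231
414 200 460 414
554 200 460 554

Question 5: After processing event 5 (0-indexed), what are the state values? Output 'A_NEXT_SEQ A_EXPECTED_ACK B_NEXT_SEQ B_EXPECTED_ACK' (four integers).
After event 0: A_seq=0 A_ack=200 B_seq=261 B_ack=0
After event 1: A_seq=0 A_ack=200 B_seq=460 B_ack=0
After event 2: A_seq=130 A_ack=200 B_seq=460 B_ack=130
After event 3: A_seq=231 A_ack=200 B_seq=460 B_ack=231
After event 4: A_seq=414 A_ack=200 B_seq=460 B_ack=414
After event 5: A_seq=554 A_ack=200 B_seq=460 B_ack=554

554 200 460 554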